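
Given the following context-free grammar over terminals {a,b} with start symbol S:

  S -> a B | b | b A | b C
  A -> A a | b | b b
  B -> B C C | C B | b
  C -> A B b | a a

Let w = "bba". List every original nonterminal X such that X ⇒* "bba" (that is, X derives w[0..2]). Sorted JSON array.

CNF form of G:
  S -> T0 B | T1 A | T1 C | b
  A -> A T0 | T1 T1 | b
  B -> B X2 | C B | b
  C -> A X3 | T0 T0
  T0 -> a
  T1 -> b
  X2 -> C C
  X3 -> B T1

CYK table (by increasing span) — only the sub-triangle for w[0..2]:
  T[0,0] 'b' = {A,B,S,T1}  orig:{A,B,S}
  T[1,1] 'b' = {A,B,S,T1}  orig:{A,B,S}
  T[2,2] 'a' = {T0}  orig:{}
  T[0,1] 'bb' = {A,S,X3}  orig:{A,S}
  T[1,2] 'ba' = {A}
  T[0,2] 'bba' = {A,S}

Original NTs in T[0,2] deriving "bba": ["A", "S"]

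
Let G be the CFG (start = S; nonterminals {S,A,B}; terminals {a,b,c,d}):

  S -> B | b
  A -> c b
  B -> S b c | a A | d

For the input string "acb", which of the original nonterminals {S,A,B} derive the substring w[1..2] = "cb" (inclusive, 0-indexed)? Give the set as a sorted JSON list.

CNF form of G:
  S -> S X4 | T2 A | b | d
  A -> T0 T1
  B -> S X3 | T2 A | d
  T0 -> c
  T1 -> b
  T2 -> a
  X3 -> T1 T0
  X4 -> T1 T0

CYK table (by increasing span) (cells [i..j] with 1 ≤ i ≤ j ≤ 2 only):
  T[1,1] 'c' = {T0}  orig:{}
  T[2,2] 'b' = {S,T1}  orig:{S}
  T[1,2] 'cb' = {A}

Original NTs in T[1,2] deriving "cb": ["A"]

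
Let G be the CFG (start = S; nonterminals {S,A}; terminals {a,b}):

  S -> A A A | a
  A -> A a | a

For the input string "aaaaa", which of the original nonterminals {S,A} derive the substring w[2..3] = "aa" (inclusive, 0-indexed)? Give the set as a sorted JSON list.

Convert to CNF:
  S -> A X1 | a
  A -> A T0 | a
  T0 -> a
  X1 -> A A

CYK fill (cells [i..j] with 2 ≤ i ≤ j ≤ 3 only):
  T[2,2] 'a' = {A,S,T0}  orig:{A,S}
  T[3,3] 'a' = {A,S,T0}  orig:{A,S}
  T[2,3] 'aa' = {A,X1}  orig:{A}

Original NTs in T[2,3] deriving "aa": ["A"]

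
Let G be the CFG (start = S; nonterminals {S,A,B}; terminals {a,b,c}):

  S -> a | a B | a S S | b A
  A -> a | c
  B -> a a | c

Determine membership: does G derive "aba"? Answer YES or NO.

CNF form of G:
  S -> T0 B | T0 X2 | T1 A | a
  A -> a | c
  B -> T0 T0 | c
  T0 -> a
  T1 -> b
  X2 -> S S

Fill CYK table bottom-up:
  [0..0]={A,S,T0}  "a"  orig:{A,S}
  [1..1]={T1}  "b"  orig:{}
  [2..2]={A,S,T0}  "a"  orig:{A,S}
  [0..1]=∅  "ab"
  [1..2]={S}  "ba"
  [0..2]={X2}  "aba"  orig:{}

S ∉ T[0,2] ⇒ NO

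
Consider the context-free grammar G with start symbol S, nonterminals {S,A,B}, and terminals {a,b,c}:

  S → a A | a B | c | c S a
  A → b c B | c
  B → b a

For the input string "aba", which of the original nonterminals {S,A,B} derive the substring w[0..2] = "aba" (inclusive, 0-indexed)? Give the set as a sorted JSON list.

Convert to CNF:
  S -> T1 X4 | T2 A | T2 B | c
  A -> T0 X3 | c
  B -> T0 T2
  T0 -> b
  T1 -> c
  T2 -> a
  X3 -> T1 B
  X4 -> S T2

Fill CYK table bottom-up, restricted to cells inside w[0..2]:
  [0..0]={T2}  "a"  orig:{}
  [1..1]={T0}  "b"  orig:{}
  [2..2]={T2}  "a"  orig:{}
  [0..1]=∅  "ab"
  [1..2]={B}  "ba"
  [0..2]={S}  "aba"

Original NTs in T[0,2] deriving "aba": ["S"]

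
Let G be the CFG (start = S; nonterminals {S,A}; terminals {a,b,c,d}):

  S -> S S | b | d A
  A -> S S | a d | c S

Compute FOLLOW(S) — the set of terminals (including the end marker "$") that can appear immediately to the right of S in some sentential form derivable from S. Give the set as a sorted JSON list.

FIRST iteration:
round 1:
  A via A→a d: +{a}
  A via A→c S: +{c}
  S via S→b: +{b}
  S via S→d A: +{d}
  S: {b,d}  A: {a,c}
round 2:
  A via A→S S: +{b,d}
  S: {b,d}  A: {a,b,c,d}
round 3: — fixpoint
  S: {b,d}  A: {a,b,c,d}

FOLLOW sets:
initialize: $ ∈ FOLLOW(S)
[1]
  A→S S: FOLLOW(S) ⊇ FIRST(S) = {b,d}; new: +{b,d}
  S→d A: FOLLOW(A) ⊇ FOLLOW(S) ⊇ {$,b,d}; new: +{$,b,d}
  S: {$,b,d}  A: {$,b,d}
[2] — fixpoint
  S: {$,b,d}  A: {$,b,d}

FOLLOW(S) = ["$", "b", "d"]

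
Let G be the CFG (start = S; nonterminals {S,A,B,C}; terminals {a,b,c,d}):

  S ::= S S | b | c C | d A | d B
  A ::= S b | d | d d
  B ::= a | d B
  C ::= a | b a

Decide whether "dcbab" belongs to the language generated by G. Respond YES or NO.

CNF form of G:
  S -> S S | T1 A | T1 B | T3 C | b
  A -> S T0 | T1 T1 | d
  B -> T1 B | a
  C -> T0 T2 | a
  T0 -> b
  T1 -> d
  T2 -> a
  T3 -> c

CYK table (by increasing span):
  cell(0,0) d: {A,T1}  orig:{A}
  cell(1,1) c: {T3}  orig:{}
  cell(2,2) b: {S,T0}  orig:{S}
  cell(3,3) a: {B,C,T2}  orig:{B,C}
  cell(4,4) b: {S,T0}  orig:{S}
  cell(0,1) dc: ∅
  cell(1,2) cb: ∅
  cell(2,3) ba: {C}
  cell(3,4) ab: ∅
  cell(0,2) dcb: ∅
  cell(1,3) cba: {S}
  cell(2,4) bab: ∅
  cell(0,3) dcba: ∅
  cell(1,4) cbab: {A,S}
  cell(0,4) dcbab: {S}

S ∈ T[0,4] ⇒ YES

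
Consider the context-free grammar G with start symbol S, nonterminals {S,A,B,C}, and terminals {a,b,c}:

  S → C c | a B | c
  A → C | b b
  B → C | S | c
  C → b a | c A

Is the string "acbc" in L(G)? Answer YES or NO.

Convert to CNF:
  S -> C T2 | T1 B | c
  A -> T0 T0 | T0 T1 | T2 A
  B -> C T2 | T0 T1 | T1 B | T2 A | c
  C -> T0 T1 | T2 A
  T0 -> b
  T1 -> a
  T2 -> c

CYK table (by increasing span):
  T[0,0] 'a' = {T1}  orig:{}
  T[1,1] 'c' = {B,S,T2}  orig:{B,S}
  T[2,2] 'b' = {T0}  orig:{}
  T[3,3] 'c' = {B,S,T2}  orig:{B,S}
  T[0,1] 'ac' = {B,S}
  T[1,2] 'cb' = ∅
  T[2,3] 'bc' = ∅
  T[0,2] 'acb' = ∅
  T[1,3] 'cbc' = ∅
  T[0,3] 'acbc' = ∅

S ∉ T[0,3] ⇒ NO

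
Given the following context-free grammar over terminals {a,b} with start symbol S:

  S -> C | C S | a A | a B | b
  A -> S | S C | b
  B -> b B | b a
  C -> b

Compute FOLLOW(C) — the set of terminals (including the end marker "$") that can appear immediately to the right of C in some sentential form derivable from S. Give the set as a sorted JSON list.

Compute FIRST by fixpoint:
round 1:
  A via A→b: +{b}
  B via B→b B: +{b}
  C via C→b: +{b}
  S via S→C: +{b}
  S via S→a A: +{a}
  FIRST[S]={a,b}  FIRST[A]={b}  FIRST[B]={b}  FIRST[C]={b}
round 2:
  A via A→S: +{a}
  FIRST[S]={a,b}  FIRST[A]={a,b}  FIRST[B]={b}  FIRST[C]={b}
round 3: — fixpoint
  FIRST[S]={a,b}  FIRST[A]={a,b}  FIRST[B]={b}  FIRST[C]={b}

Compute FOLLOW by fixpoint:
seed FOLLOW(S) with $
pass 1:
  A→S C: FOLLOW(S) ⊇ FIRST(C) = {b}; new: +{b}
  S→C: FOLLOW(C) ⊇ FOLLOW(S) ⊇ {$,b}; new: +{$,b}
  S→C S: FOLLOW(C) ⊇ FIRST(S) = {a,b}; new: +{a}
  S→a A: FOLLOW(A) ⊇ FOLLOW(S) ⊇ {$,b}; new: +{$,b}
  S→a B: FOLLOW(B) ⊇ FOLLOW(S) ⊇ {$,b}; new: +{$,b}
  FOLLOW[S]={$,b}  FOLLOW[A]={$,b}  FOLLOW[B]={$,b}  FOLLOW[C]={$,a,b}
pass 2: (stable)
  FOLLOW[S]={$,b}  FOLLOW[A]={$,b}  FOLLOW[B]={$,b}  FOLLOW[C]={$,a,b}

FOLLOW(C) = ["$", "a", "b"]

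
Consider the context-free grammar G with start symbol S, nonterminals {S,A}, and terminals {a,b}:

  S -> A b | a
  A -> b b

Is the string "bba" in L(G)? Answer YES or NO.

Convert to CNF:
  S -> A T0 | a
  A -> T0 T0
  T0 -> b

CYK table (by increasing span):
  [0..0]={T0}  "b"  orig:{}
  [1..1]={T0}  "b"  orig:{}
  [2..2]={S}  "a"
  [0..1]={A}  "bb"
  [1..2]=∅  "ba"
  [0..2]=∅  "bba"

S ∉ T[0,2] ⇒ NO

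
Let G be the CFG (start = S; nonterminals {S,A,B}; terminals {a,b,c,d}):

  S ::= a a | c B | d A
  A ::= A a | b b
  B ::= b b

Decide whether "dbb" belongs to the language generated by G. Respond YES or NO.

CNF form of G:
  S -> T0 T0 | T2 B | T3 A
  A -> A T0 | T1 T1
  B -> T1 T1
  T0 -> a
  T1 -> b
  T2 -> c
  T3 -> d

Fill CYK table bottom-up:
  [0..0]={T3}  "d"  orig:{}
  [1..1]={T1}  "b"  orig:{}
  [2..2]={T1}  "b"  orig:{}
  [0..1]=∅  "db"
  [1..2]={A,B}  "bb"
  [0..2]={S}  "dbb"

S ∈ T[0,2] ⇒ YES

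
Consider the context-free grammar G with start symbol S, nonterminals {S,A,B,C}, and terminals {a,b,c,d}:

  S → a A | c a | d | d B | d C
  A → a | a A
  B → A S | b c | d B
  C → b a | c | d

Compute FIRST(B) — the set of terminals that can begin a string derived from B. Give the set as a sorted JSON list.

Compute FIRST by fixpoint:
pass 1:
  A via A→a: +{a}
  B via B→A S: +{a}
  B via B→b c: +{b}
  B via B→d B: +{d}
  C via C→b a: +{b}
  C via C→c: +{c}
  C via C→d: +{d}
  S via S→a A: +{a}
  S via S→c a: +{c}
  S via S→d: +{d}
  S: {a,c,d}  A: {a}  B: {a,b,d}  C: {b,c,d}
pass 2: (no change)
  S: {a,c,d}  A: {a}  B: {a,b,d}  C: {b,c,d}

FIRST(B) = ["a", "b", "d"]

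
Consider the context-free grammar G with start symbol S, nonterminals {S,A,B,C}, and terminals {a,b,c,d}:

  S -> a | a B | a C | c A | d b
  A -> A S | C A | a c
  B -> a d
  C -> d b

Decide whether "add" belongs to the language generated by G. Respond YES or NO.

Convert to CNF:
  S -> T0 B | T0 C | T1 A | T2 T3 | a
  A -> A S | C A | T0 T1
  B -> T0 T2
  C -> T2 T3
  T0 -> a
  T1 -> c
  T2 -> d
  T3 -> b

CYK fill:
  [0..0]={S,T0}  "a"  orig:{S}
  [1..1]={T2}  "d"  orig:{}
  [2..2]={T2}  "d"  orig:{}
  [0..1]={B}  "ad"
  [1..2]=∅  "dd"
  [0..2]=∅  "add"

S ∉ T[0,2] ⇒ NO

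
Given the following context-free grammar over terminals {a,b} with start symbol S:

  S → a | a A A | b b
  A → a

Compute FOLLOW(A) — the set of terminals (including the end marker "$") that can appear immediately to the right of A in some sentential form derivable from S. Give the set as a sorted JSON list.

Compute FIRST by fixpoint:
pass 1:
  A via A→a: +{a}
  S via S→a: +{a}
  S via S→b b: +{b}
  FIRST[S]={a,b}  FIRST[A]={a}
pass 2: done
  FIRST[S]={a,b}  FIRST[A]={a}

FOLLOW sets:
FOLLOW(S) := {$}
round 1:
  S→a A A: FOLLOW(A) ⊇ FIRST(A) = {a}; new: +{a}
  S→a A A: FOLLOW(A) ⊇ FOLLOW(S) ⊇ {$}; new: +{$}
  FOLLOW(S)={$}  FOLLOW(A)={$,a}
round 2: — fixpoint
  FOLLOW(S)={$}  FOLLOW(A)={$,a}

FOLLOW(A) = ["$", "a"]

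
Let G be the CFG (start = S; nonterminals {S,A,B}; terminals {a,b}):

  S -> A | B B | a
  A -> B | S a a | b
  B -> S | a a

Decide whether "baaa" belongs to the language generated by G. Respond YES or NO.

CNF form of G:
  S -> B B | S X3 | T0 T0 | a | b
  A -> B B | S X1 | T0 T0 | a | b
  B -> B B | S X2 | T0 T0 | a | b
  T0 -> a
  X1 -> T0 T0
  X2 -> T0 T0
  X3 -> T0 T0

CYK table (by increasing span):
  [0..0]={A,B,S}  "b"
  [1..1]={A,B,S,T0}  "a"  orig:{A,B,S}
  [2..2]={A,B,S,T0}  "a"  orig:{A,B,S}
  [3..3]={A,B,S,T0}  "a"  orig:{A,B,S}
  [0..1]={A,B,S}  "ba"
  [1..2]={A,B,S,X1,X2,X3}  "aa"  orig:{A,B,S}
  [2..3]={A,B,S,X1,X2,X3}  "aa"  orig:{A,B,S}
  [0..2]={A,B,S}  "baa"
  [1..3]={A,B,S}  "aaa"
  [0..3]={A,B,S}  "baaa"

S ∈ T[0,3] ⇒ YES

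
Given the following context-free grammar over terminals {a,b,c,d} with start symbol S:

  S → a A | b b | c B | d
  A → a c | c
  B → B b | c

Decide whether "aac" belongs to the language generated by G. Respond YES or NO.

CNF form of G:
  S -> T0 A | T1 B | T2 T2 | d
  A -> T0 T1 | c
  B -> B T2 | c
  T0 -> a
  T1 -> c
  T2 -> b

CYK table (by increasing span):
  [0..0]={T0}  "a"  orig:{}
  [1..1]={T0}  "a"  orig:{}
  [2..2]={A,B,T1}  "c"  orig:{A,B}
  [0..1]=∅  "aa"
  [1..2]={A,S}  "ac"
  [0..2]={S}  "aac"

S ∈ T[0,2] ⇒ YES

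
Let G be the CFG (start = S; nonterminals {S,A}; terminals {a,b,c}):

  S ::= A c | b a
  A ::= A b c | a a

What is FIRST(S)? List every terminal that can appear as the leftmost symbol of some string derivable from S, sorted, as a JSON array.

Compute FIRST by fixpoint:
pass 1:
  A via A→a a: +{a}
  S via S→A c: +{a}
  S via S→b a: +{b}
  FIRST(S)={a,b}  FIRST(A)={a}
pass 2: (no change)
  FIRST(S)={a,b}  FIRST(A)={a}

FIRST(S) = ["a", "b"]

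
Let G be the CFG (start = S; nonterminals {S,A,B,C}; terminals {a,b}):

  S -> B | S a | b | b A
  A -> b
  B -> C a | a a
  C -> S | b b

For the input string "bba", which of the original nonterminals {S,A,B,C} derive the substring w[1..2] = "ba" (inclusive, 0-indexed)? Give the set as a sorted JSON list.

Convert to CNF:
  S -> C T0 | S T0 | T0 T0 | T1 A | b
  A -> b
  B -> C T0 | T0 T0
  C -> C T0 | S T0 | T0 T0 | T1 A | T1 T1 | b
  T0 -> a
  T1 -> b

CYK fill, restricted to cells inside w[1..2]:
  cell(1,1) b: {A,C,S,T1}  orig:{A,C,S}
  cell(2,2) a: {T0}  orig:{}
  cell(1,2) ba: {B,C,S}

Original NTs in T[1,2] deriving "ba": ["B", "C", "S"]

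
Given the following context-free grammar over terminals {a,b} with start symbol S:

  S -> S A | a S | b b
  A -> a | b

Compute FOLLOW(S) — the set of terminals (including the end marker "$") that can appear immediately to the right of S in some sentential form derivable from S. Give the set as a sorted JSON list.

Compute FIRST by fixpoint:
round 1:
  A via A→a: +{a}
  A via A→b: +{b}
  S via S→a S: +{a}
  S via S→b b: +{b}
  FIRST[S]={a,b}  FIRST[A]={a,b}
round 2: (no change)
  FIRST[S]={a,b}  FIRST[A]={a,b}

FOLLOW sets:
initialize: $ ∈ FOLLOW(S)
round 1:
  S→S A: FOLLOW(S) ⊇ FIRST(A) = {a,b}; new: +{a,b}
  S→S A: FOLLOW(A) ⊇ FOLLOW(S) ⊇ {$,a,b}; new: +{$,a,b}
  FOLLOW(S)={$,a,b}  FOLLOW(A)={$,a,b}
round 2: done
  FOLLOW(S)={$,a,b}  FOLLOW(A)={$,a,b}

FOLLOW(S) = ["$", "a", "b"]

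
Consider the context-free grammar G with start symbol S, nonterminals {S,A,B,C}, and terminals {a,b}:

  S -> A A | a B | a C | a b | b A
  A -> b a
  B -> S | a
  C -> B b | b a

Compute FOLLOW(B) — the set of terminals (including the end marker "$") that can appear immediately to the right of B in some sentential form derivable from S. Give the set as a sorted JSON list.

FIRST sets, iterate to fixpoint:
iter 1:
  A via A→b a: +{b}
  B via B→a: +{a}
  C via C→B b: +{a}
  C via C→b a: +{b}
  S via S→A A: +{b}
  S via S→a B: +{a}
  FIRST[S]={a,b}  FIRST[A]={b}  FIRST[B]={a}  FIRST[C]={a,b}
iter 2:
  B via B→S: +{b}
  FIRST[S]={a,b}  FIRST[A]={b}  FIRST[B]={a,b}  FIRST[C]={a,b}
iter 3: done
  FIRST[S]={a,b}  FIRST[A]={b}  FIRST[B]={a,b}  FIRST[C]={a,b}

FOLLOW sets:
FOLLOW(S) := {$}
[1]
  C→B b: FOLLOW(B) ⊇ FIRST(b) = {b}; new: +{b}
  S→A A: FOLLOW(A) ⊇ FIRST(A) = {b}; new: +{b}
  S→A A: FOLLOW(A) ⊇ FOLLOW(S) ⊇ {$}; new: +{$}
  S→a B: FOLLOW(B) ⊇ FOLLOW(S) ⊇ {$}; new: +{$}
  S→a C: FOLLOW(C) ⊇ FOLLOW(S) ⊇ {$}; new: +{$}
  FOLLOW(S)={$}  FOLLOW(A)={$,b}  FOLLOW(B)={$,b}  FOLLOW(C)={$}
[2]
  B→S: FOLLOW(S) ⊇ FOLLOW(B) ⊇ {$,b}; new: +{b}
  S→a C: FOLLOW(C) ⊇ FOLLOW(S) ⊇ {$,b}; new: +{b}
  FOLLOW(S)={$,b}  FOLLOW(A)={$,b}  FOLLOW(B)={$,b}  FOLLOW(C)={$,b}
[3] (no change)
  FOLLOW(S)={$,b}  FOLLOW(A)={$,b}  FOLLOW(B)={$,b}  FOLLOW(C)={$,b}

FOLLOW(B) = ["$", "b"]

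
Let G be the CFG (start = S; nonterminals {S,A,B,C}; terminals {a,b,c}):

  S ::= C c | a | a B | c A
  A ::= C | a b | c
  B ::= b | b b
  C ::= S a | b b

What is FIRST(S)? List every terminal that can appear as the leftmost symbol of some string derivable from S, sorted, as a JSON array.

FIRST iteration:
round 1:
  A via A→a b: +{a}
  A via A→c: +{c}
  B via B→b: +{b}
  C via C→b b: +{b}
  S via S→C c: +{b}
  S via S→a: +{a}
  S via S→c A: +{c}
  FIRST(S)={a,b,c}  FIRST(A)={a,c}  FIRST(B)={b}  FIRST(C)={b}
round 2:
  A via A→C: +{b}
  C via C→S a: +{a,c}
  FIRST(S)={a,b,c}  FIRST(A)={a,b,c}  FIRST(B)={b}  FIRST(C)={a,b,c}
round 3: — fixpoint
  FIRST(S)={a,b,c}  FIRST(A)={a,b,c}  FIRST(B)={b}  FIRST(C)={a,b,c}

FIRST(S) = ["a", "b", "c"]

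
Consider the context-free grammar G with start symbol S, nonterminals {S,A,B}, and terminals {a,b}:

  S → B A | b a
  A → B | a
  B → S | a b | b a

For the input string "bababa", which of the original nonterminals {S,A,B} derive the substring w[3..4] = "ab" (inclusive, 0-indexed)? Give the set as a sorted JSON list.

CNF form of G:
  S -> B A | T1 T0
  A -> B A | T0 T1 | T1 T0 | a
  B -> B A | T0 T1 | T1 T0
  T0 -> a
  T1 -> b

CYK table (by increasing span) (cells [i..j] with 3 ≤ i ≤ j ≤ 4 only):
  [3..3]={A,T0}  "a"  orig:{A}
  [4..4]={T1}  "b"  orig:{}
  [3..4]={A,B}  "ab"

Original NTs in T[3,4] deriving "ab": ["A", "B"]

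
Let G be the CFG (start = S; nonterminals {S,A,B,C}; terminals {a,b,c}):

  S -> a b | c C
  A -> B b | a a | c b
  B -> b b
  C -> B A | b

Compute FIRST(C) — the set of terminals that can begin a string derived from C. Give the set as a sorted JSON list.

FIRST iteration:
pass 1:
  A via A→a a: +{a}
  A via A→c b: +{c}
  B via B→b b: +{b}
  C via C→B A: +{b}
  S via S→a b: +{a}
  S via S→c C: +{c}
  FIRST(S)={a,c}  FIRST(A)={a,c}  FIRST(B)={b}  FIRST(C)={b}
pass 2:
  A via A→B b: +{b}
  FIRST(S)={a,c}  FIRST(A)={a,b,c}  FIRST(B)={b}  FIRST(C)={b}
pass 3: (stable)
  FIRST(S)={a,c}  FIRST(A)={a,b,c}  FIRST(B)={b}  FIRST(C)={b}

FIRST(C) = ["b"]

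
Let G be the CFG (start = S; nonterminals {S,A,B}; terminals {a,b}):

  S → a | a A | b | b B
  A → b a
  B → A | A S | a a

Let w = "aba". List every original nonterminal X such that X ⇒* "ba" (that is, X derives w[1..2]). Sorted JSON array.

Convert to CNF:
  S -> T0 B | T1 A | a | b
  A -> T0 T1
  B -> A S | T0 T1 | T1 T1
  T0 -> b
  T1 -> a

Fill CYK table bottom-up (cells [i..j] with 1 ≤ i ≤ j ≤ 2 only):
  T[1,1] 'b' = {S,T0}  orig:{S}
  T[2,2] 'a' = {S,T1}  orig:{S}
  T[1,2] 'ba' = {A,B}

Original NTs in T[1,2] deriving "ba": ["A", "B"]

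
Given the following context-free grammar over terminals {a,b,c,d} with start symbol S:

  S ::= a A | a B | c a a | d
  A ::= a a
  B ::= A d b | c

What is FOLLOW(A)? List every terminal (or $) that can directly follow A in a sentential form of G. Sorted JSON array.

FIRST iteration:
iter 1:
  A via A→a a: +{a}
  B via B→A d b: +{a}
  B via B→c: +{c}
  S via S→a A: +{a}
  S via S→c a a: +{c}
  S via S→d: +{d}
  S: {a,c,d}  A: {a}  B: {a,c}
iter 2: (stable)
  S: {a,c,d}  A: {a}  B: {a,c}

FOLLOW sets:
initialize: $ ∈ FOLLOW(S)
pass 1:
  B→A d b: FOLLOW(A) ⊇ FIRST(d) = {d}; new: +{d}
  S→a A: FOLLOW(A) ⊇ FOLLOW(S) ⊇ {$}; new: +{$}
  S→a B: FOLLOW(B) ⊇ FOLLOW(S) ⊇ {$}; new: +{$}
  FOLLOW(S)={$}  FOLLOW(A)={$,d}  FOLLOW(B)={$}
pass 2: — fixpoint
  FOLLOW(S)={$}  FOLLOW(A)={$,d}  FOLLOW(B)={$}

FOLLOW(A) = ["$", "d"]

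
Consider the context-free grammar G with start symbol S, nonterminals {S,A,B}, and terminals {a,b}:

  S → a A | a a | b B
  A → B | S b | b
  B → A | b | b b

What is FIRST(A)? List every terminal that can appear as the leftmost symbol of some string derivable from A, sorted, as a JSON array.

Compute FIRST by fixpoint:
iter 1:
  A via A→b: +{b}
  B via B→A: +{b}
  S via S→a A: +{a}
  S via S→b B: +{b}
  S: {a,b}  A: {b}  B: {b}
iter 2:
  A via A→S b: +{a}
  B via B→A: +{a}
  S: {a,b}  A: {a,b}  B: {a,b}
iter 3: (stable)
  S: {a,b}  A: {a,b}  B: {a,b}

FIRST(A) = ["a", "b"]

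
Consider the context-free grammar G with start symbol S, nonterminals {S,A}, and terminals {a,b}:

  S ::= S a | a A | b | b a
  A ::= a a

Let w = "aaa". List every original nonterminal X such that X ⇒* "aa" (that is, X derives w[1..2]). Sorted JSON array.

Convert to CNF:
  S -> S T0 | T0 A | T1 T0 | b
  A -> T0 T0
  T0 -> a
  T1 -> b

CYK table (by increasing span), restricted to cells inside w[1..2]:
  [1..1]={T0}  "a"  orig:{}
  [2..2]={T0}  "a"  orig:{}
  [1..2]={A}  "aa"

Original NTs in T[1,2] deriving "aa": ["A"]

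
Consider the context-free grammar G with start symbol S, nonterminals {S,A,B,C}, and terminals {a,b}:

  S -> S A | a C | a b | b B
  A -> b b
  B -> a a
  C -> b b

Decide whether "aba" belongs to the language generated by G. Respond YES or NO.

Convert to CNF:
  S -> S A | T0 B | T1 C | T1 T0
  A -> T0 T0
  B -> T1 T1
  C -> T0 T0
  T0 -> b
  T1 -> a

Fill CYK table bottom-up:
  [0..0]={T1}  "a"  orig:{}
  [1..1]={T0}  "b"  orig:{}
  [2..2]={T1}  "a"  orig:{}
  [0..1]={S}  "ab"
  [1..2]=∅  "ba"
  [0..2]=∅  "aba"

S ∉ T[0,2] ⇒ NO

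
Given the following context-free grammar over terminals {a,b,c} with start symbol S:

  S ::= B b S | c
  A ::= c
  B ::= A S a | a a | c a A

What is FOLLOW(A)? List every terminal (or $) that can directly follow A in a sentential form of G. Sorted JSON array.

FIRST sets, iterate to fixpoint:
[1]
  A via A→c: +{c}
  B via B→A S a: +{c}
  B via B→a a: +{a}
  S via S→B b S: +{a,c}
  S: {a,c}  A: {c}  B: {a,c}
[2] (stable)
  S: {a,c}  A: {c}  B: {a,c}

FOLLOW iteration:
seed FOLLOW(S) with $
iter 1:
  B→A S a: FOLLOW(A) ⊇ FIRST(S) = {a,c}; new: +{a,c}
  B→A S a: FOLLOW(S) ⊇ FIRST(a) = {a}; new: +{a}
  S→B b S: FOLLOW(B) ⊇ FIRST(b) = {b}; new: +{b}
  S: {$,a}  A: {a,c}  B: {b}
iter 2:
  B→c a A: FOLLOW(A) ⊇ FOLLOW(B) ⊇ {b}; new: +{b}
  S: {$,a}  A: {a,b,c}  B: {b}
iter 3: (no change)
  S: {$,a}  A: {a,b,c}  B: {b}

FOLLOW(A) = ["a", "b", "c"]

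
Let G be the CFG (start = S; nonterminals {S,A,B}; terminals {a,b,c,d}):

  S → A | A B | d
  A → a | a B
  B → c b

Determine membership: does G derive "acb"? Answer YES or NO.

CNF form of G:
  S -> A B | T0 B | a | d
  A -> T0 B | a
  B -> T1 T2
  T0 -> a
  T1 -> c
  T2 -> b

Fill CYK table bottom-up:
  cell(0,0) a: {A,S,T0}  orig:{A,S}
  cell(1,1) c: {T1}  orig:{}
  cell(2,2) b: {T2}  orig:{}
  cell(0,1) ac: ∅
  cell(1,2) cb: {B}
  cell(0,2) acb: {A,S}

S ∈ T[0,2] ⇒ YES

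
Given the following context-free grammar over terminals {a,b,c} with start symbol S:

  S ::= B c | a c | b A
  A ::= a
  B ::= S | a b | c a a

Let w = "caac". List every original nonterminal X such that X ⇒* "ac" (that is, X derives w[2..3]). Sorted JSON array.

Convert to CNF:
  S -> B T0 | T1 T0 | T2 A
  A -> a
  B -> B T0 | T0 X3 | T1 T0 | T1 T2 | T2 A
  T0 -> c
  T1 -> a
  T2 -> b
  X3 -> T1 T1

CYK fill — only the sub-triangle for w[2..3]:
  [2..2]={A,T1}  "a"  orig:{A}
  [3..3]={T0}  "c"  orig:{}
  [2..3]={B,S}  "ac"

Original NTs in T[2,3] deriving "ac": ["B", "S"]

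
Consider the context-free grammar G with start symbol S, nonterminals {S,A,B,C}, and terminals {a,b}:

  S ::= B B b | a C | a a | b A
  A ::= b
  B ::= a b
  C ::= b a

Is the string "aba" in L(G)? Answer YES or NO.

CNF form of G:
  S -> B X2 | T0 C | T0 T0 | T1 A
  A -> b
  B -> T0 T1
  C -> T1 T0
  T0 -> a
  T1 -> b
  X2 -> B T1

CYK fill:
  T[0,0] 'a' = {T0}  orig:{}
  T[1,1] 'b' = {A,T1}  orig:{A}
  T[2,2] 'a' = {T0}  orig:{}
  T[0,1] 'ab' = {B}
  T[1,2] 'ba' = {C}
  T[0,2] 'aba' = {S}

S ∈ T[0,2] ⇒ YES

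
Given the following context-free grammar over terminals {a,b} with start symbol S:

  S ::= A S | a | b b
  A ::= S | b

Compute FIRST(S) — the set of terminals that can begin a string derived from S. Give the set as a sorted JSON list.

Compute FIRST by fixpoint:
pass 1:
  A via A→b: +{b}
  S via S→A S: +{b}
  S via S→a: +{a}
  FIRST[S]={a,b}  FIRST[A]={b}
pass 2:
  A via A→S: +{a}
  FIRST[S]={a,b}  FIRST[A]={a,b}
pass 3: done
  FIRST[S]={a,b}  FIRST[A]={a,b}

FIRST(S) = ["a", "b"]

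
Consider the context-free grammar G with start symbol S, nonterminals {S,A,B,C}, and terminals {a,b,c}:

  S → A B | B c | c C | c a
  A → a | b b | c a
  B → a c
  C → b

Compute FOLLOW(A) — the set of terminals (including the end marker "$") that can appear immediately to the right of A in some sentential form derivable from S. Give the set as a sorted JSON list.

FIRST iteration:
[1]
  A via A→a: +{a}
  A via A→b b: +{b}
  A via A→c a: +{c}
  B via B→a c: +{a}
  C via C→b: +{b}
  S via S→A B: +{a,b,c}
  FIRST[S]={a,b,c}  FIRST[A]={a,b,c}  FIRST[B]={a}  FIRST[C]={b}
[2] (stable)
  FIRST[S]={a,b,c}  FIRST[A]={a,b,c}  FIRST[B]={a}  FIRST[C]={b}

FOLLOW iteration:
FOLLOW(S) := {$}
iter 1:
  S→A B: FOLLOW(A) ⊇ FIRST(B) = {a}; new: +{a}
  S→A B: FOLLOW(B) ⊇ FOLLOW(S) ⊇ {$}; new: +{$}
  S→B c: FOLLOW(B) ⊇ FIRST(c) = {c}; new: +{c}
  S→c C: FOLLOW(C) ⊇ FOLLOW(S) ⊇ {$}; new: +{$}
  FOLLOW(S)={$}  FOLLOW(A)={a}  FOLLOW(B)={$,c}  FOLLOW(C)={$}
iter 2: (no change)
  FOLLOW(S)={$}  FOLLOW(A)={a}  FOLLOW(B)={$,c}  FOLLOW(C)={$}

FOLLOW(A) = ["a"]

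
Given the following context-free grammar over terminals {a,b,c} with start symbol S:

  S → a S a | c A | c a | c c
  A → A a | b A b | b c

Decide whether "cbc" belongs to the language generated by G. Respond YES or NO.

CNF form of G:
  S -> T0 X4 | T2 A | T2 T0 | T2 T2
  A -> A T0 | T1 T2 | T1 X3
  T0 -> a
  T1 -> b
  T2 -> c
  X3 -> A T1
  X4 -> S T0

CYK table (by increasing span):
  [0..0]={T2}  "c"  orig:{}
  [1..1]={T1}  "b"  orig:{}
  [2..2]={T2}  "c"  orig:{}
  [0..1]=∅  "cb"
  [1..2]={A}  "bc"
  [0..2]={S}  "cbc"

S ∈ T[0,2] ⇒ YES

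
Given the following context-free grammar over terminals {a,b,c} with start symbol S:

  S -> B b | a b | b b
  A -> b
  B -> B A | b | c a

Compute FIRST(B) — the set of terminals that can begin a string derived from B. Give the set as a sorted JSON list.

FIRST sets, iterate to fixpoint:
[1]
  A via A→b: +{b}
  B via B→b: +{b}
  B via B→c a: +{c}
  S via S→B b: +{b,c}
  S via S→a b: +{a}
  FIRST(S)={a,b,c}  FIRST(A)={b}  FIRST(B)={b,c}
[2] — fixpoint
  FIRST(S)={a,b,c}  FIRST(A)={b}  FIRST(B)={b,c}

FIRST(B) = ["b", "c"]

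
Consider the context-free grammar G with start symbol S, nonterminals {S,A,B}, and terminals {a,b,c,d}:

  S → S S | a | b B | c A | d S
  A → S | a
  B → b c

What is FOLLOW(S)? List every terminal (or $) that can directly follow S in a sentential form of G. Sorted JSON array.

FIRST sets, iterate to fixpoint:
round 1:
  A via A→a: +{a}
  B via B→b c: +{b}
  S via S→a: +{a}
  S via S→b B: +{b}
  S via S→c A: +{c}
  S via S→d S: +{d}
  FIRST[S]={a,b,c,d}  FIRST[A]={a}  FIRST[B]={b}
round 2:
  A via A→S: +{b,c,d}
  FIRST[S]={a,b,c,d}  FIRST[A]={a,b,c,d}  FIRST[B]={b}
round 3: (no change)
  FIRST[S]={a,b,c,d}  FIRST[A]={a,b,c,d}  FIRST[B]={b}

FOLLOW iteration:
FOLLOW(S) := {$}
iter 1:
  S→S S: FOLLOW(S) ⊇ FIRST(S) = {a,b,c,d}; new: +{a,b,c,d}
  S→b B: FOLLOW(B) ⊇ FOLLOW(S) ⊇ {$,a,b,c,d}; new: +{$,a,b,c,d}
  S→c A: FOLLOW(A) ⊇ FOLLOW(S) ⊇ {$,a,b,c,d}; new: +{$,a,b,c,d}
  S: {$,a,b,c,d}  A: {$,a,b,c,d}  B: {$,a,b,c,d}
iter 2: done
  S: {$,a,b,c,d}  A: {$,a,b,c,d}  B: {$,a,b,c,d}

FOLLOW(S) = ["$", "a", "b", "c", "d"]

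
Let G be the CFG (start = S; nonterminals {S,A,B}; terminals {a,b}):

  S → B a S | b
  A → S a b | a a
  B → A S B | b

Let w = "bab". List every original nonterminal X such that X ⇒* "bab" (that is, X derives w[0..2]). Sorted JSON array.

CNF form of G:
  S -> B X4 | b
  A -> S X2 | T0 T0
  B -> A X3 | b
  T0 -> a
  T1 -> b
  X2 -> T0 T1
  X3 -> S B
  X4 -> T0 S

CYK table (by increasing span) — only the sub-triangle for w[0..2]:
  [0..0]={B,S,T1}  "b"  orig:{B,S}
  [1..1]={T0}  "a"  orig:{}
  [2..2]={B,S,T1}  "b"  orig:{B,S}
  [0..1]=∅  "ba"
  [1..2]={X2,X4}  "ab"  orig:{}
  [0..2]={A,S}  "bab"

Original NTs in T[0,2] deriving "bab": ["A", "S"]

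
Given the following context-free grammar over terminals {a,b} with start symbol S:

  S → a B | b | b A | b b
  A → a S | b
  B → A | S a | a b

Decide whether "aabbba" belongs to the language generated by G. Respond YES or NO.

Convert to CNF:
  S -> T0 B | T1 A | T1 T1 | b
  A -> T0 S | b
  B -> S T0 | T0 S | T0 T1 | b
  T0 -> a
  T1 -> b

CYK table (by increasing span):
  [0..0]={T0}  "a"  orig:{}
  [1..1]={T0}  "a"  orig:{}
  [2..2]={A,B,S,T1}  "b"  orig:{A,B,S}
  [3..3]={A,B,S,T1}  "b"  orig:{A,B,S}
  [4..4]={A,B,S,T1}  "b"  orig:{A,B,S}
  [5..5]={T0}  "a"  orig:{}
  [0..1]=∅  "aa"
  [1..2]={A,B,S}  "ab"
  [2..3]={S}  "bb"
  [3..4]={S}  "bb"
  [4..5]={B}  "ba"
  [0..2]={A,B,S}  "aab"
  [1..3]={A,B}  "abb"
  [2..4]=∅  "bbb"
  [3..5]={B}  "bba"
  [0..3]={S}  "aabb"
  [1..4]=∅  "abbb"
  [2..5]=∅  "bbba"
  [0..4]=∅  "aabbb"
  [1..5]=∅  "abbba"
  [0..5]=∅  "aabbba"

S ∉ T[0,5] ⇒ NO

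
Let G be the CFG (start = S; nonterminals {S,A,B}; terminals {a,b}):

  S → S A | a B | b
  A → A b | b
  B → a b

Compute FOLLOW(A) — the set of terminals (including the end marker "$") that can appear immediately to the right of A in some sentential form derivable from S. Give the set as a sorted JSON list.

FIRST iteration:
round 1:
  A via A→b: +{b}
  B via B→a b: +{a}
  S via S→a B: +{a}
  S via S→b: +{b}
  FIRST(S)={a,b}  FIRST(A)={b}  FIRST(B)={a}
round 2: (no change)
  FIRST(S)={a,b}  FIRST(A)={b}  FIRST(B)={a}

FOLLOW iteration:
initialize: $ ∈ FOLLOW(S)
round 1:
  A→A b: FOLLOW(A) ⊇ FIRST(b) = {b}; new: +{b}
  S→S A: FOLLOW(S) ⊇ FIRST(A) = {b}; new: +{b}
  S→S A: FOLLOW(A) ⊇ FOLLOW(S) ⊇ {$,b}; new: +{$}
  S→a B: FOLLOW(B) ⊇ FOLLOW(S) ⊇ {$,b}; new: +{$,b}
  FOLLOW[S]={$,b}  FOLLOW[A]={$,b}  FOLLOW[B]={$,b}
round 2: (no change)
  FOLLOW[S]={$,b}  FOLLOW[A]={$,b}  FOLLOW[B]={$,b}

FOLLOW(A) = ["$", "b"]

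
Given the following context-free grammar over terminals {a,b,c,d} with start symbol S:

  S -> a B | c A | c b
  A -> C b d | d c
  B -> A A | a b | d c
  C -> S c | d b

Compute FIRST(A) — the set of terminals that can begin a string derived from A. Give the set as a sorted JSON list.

FIRST iteration:
[1]
  A via A→d c: +{d}
  B via B→A A: +{d}
  B via B→a b: +{a}
  C via C→d b: +{d}
  S via S→a B: +{a}
  S via S→c A: +{c}
  FIRST[S]={a,c}  FIRST[A]={d}  FIRST[B]={a,d}  FIRST[C]={d}
[2]
  C via C→S c: +{a,c}
  FIRST[S]={a,c}  FIRST[A]={d}  FIRST[B]={a,d}  FIRST[C]={a,c,d}
[3]
  A via A→C b d: +{a,c}
  B via B→A A: +{c}
  FIRST[S]={a,c}  FIRST[A]={a,c,d}  FIRST[B]={a,c,d}  FIRST[C]={a,c,d}
[4] (no change)
  FIRST[S]={a,c}  FIRST[A]={a,c,d}  FIRST[B]={a,c,d}  FIRST[C]={a,c,d}

FIRST(A) = ["a", "c", "d"]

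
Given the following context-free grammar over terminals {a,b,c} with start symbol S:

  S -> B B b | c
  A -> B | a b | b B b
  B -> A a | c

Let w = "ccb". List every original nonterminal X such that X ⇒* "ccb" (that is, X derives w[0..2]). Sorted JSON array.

Convert to CNF:
  S -> B X3 | c
  A -> A T0 | T0 T1 | T1 X2 | c
  B -> A T0 | c
  T0 -> a
  T1 -> b
  X2 -> B T1
  X3 -> B T1

CYK fill — only the sub-triangle for w[0..2]:
  cell(0,0) c: {A,B,S}
  cell(1,1) c: {A,B,S}
  cell(2,2) b: {T1}  orig:{}
  cell(0,1) cc: ∅
  cell(1,2) cb: {X2,X3}  orig:{}
  cell(0,2) ccb: {S}

Original NTs in T[0,2] deriving "ccb": ["S"]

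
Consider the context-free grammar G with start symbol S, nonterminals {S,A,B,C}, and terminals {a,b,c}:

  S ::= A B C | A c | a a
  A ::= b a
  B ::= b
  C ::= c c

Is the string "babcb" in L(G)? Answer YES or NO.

Convert to CNF:
  S -> A T2 | A X3 | T1 T1
  A -> T0 T1
  B -> b
  C -> T2 T2
  T0 -> b
  T1 -> a
  T2 -> c
  X3 -> B C

CYK fill:
  cell(0,0) b: {B,T0}  orig:{B}
  cell(1,1) a: {T1}  orig:{}
  cell(2,2) b: {B,T0}  orig:{B}
  cell(3,3) c: {T2}  orig:{}
  cell(4,4) b: {B,T0}  orig:{B}
  cell(0,1) ba: {A}
  cell(1,2) ab: ∅
  cell(2,3) bc: ∅
  cell(3,4) cb: ∅
  cell(0,2) bab: ∅
  cell(1,3) abc: ∅
  cell(2,4) bcb: ∅
  cell(0,3) babc: ∅
  cell(1,4) abcb: ∅
  cell(0,4) babcb: ∅

S ∉ T[0,4] ⇒ NO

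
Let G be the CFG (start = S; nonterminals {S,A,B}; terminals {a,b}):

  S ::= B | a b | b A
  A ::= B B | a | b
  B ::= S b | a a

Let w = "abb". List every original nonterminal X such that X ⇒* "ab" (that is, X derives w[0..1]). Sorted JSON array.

CNF form of G:
  S -> S T0 | T0 A | T1 T0 | T1 T1
  A -> B B | a | b
  B -> S T0 | T1 T1
  T0 -> b
  T1 -> a

CYK table (by increasing span) — only the sub-triangle for w[0..1]:
  T[0,0] 'a' = {A,T1}  orig:{A}
  T[1,1] 'b' = {A,T0}  orig:{A}
  T[0,1] 'ab' = {S}

Original NTs in T[0,1] deriving "ab": ["S"]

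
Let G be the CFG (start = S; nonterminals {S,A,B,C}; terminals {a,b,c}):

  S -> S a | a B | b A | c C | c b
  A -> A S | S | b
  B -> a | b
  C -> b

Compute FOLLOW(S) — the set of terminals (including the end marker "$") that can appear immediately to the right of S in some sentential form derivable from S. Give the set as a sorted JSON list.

Compute FIRST by fixpoint:
pass 1:
  A via A→b: +{b}
  B via B→a: +{a}
  B via B→b: +{b}
  C via C→b: +{b}
  S via S→a B: +{a}
  S via S→b A: +{b}
  S via S→c C: +{c}
  FIRST(S)={a,b,c}  FIRST(A)={b}  FIRST(B)={a,b}  FIRST(C)={b}
pass 2:
  A via A→S: +{a,c}
  FIRST(S)={a,b,c}  FIRST(A)={a,b,c}  FIRST(B)={a,b}  FIRST(C)={b}
pass 3: — fixpoint
  FIRST(S)={a,b,c}  FIRST(A)={a,b,c}  FIRST(B)={a,b}  FIRST(C)={b}

FOLLOW iteration:
initialize: $ ∈ FOLLOW(S)
[1]
  A→A S: FOLLOW(A) ⊇ FIRST(S) = {a,b,c}; new: +{a,b,c}
  A→A S: FOLLOW(S) ⊇ FOLLOW(A) ⊇ {a,b,c}; new: +{a,b,c}
  S→a B: FOLLOW(B) ⊇ FOLLOW(S) ⊇ {$,a,b,c}; new: +{$,a,b,c}
  S→b A: FOLLOW(A) ⊇ FOLLOW(S) ⊇ {$,a,b,c}; new: +{$}
  S→c C: FOLLOW(C) ⊇ FOLLOW(S) ⊇ {$,a,b,c}; new: +{$,a,b,c}
  FOLLOW[S]={$,a,b,c}  FOLLOW[A]={$,a,b,c}  FOLLOW[B]={$,a,b,c}  FOLLOW[C]={$,a,b,c}
[2] — fixpoint
  FOLLOW[S]={$,a,b,c}  FOLLOW[A]={$,a,b,c}  FOLLOW[B]={$,a,b,c}  FOLLOW[C]={$,a,b,c}

FOLLOW(S) = ["$", "a", "b", "c"]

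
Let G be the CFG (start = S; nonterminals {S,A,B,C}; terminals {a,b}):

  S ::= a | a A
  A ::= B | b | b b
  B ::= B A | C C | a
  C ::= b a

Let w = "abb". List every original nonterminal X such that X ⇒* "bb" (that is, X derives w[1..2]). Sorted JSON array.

CNF form of G:
  S -> T1 A | a
  A -> B A | C C | T0 T0 | a | b
  B -> B A | C C | a
  C -> T0 T1
  T0 -> b
  T1 -> a

CYK table (by increasing span) (cells [i..j] with 1 ≤ i ≤ j ≤ 2 only):
  T[1,1] 'b' = {A,T0}  orig:{A}
  T[2,2] 'b' = {A,T0}  orig:{A}
  T[1,2] 'bb' = {A}

Original NTs in T[1,2] deriving "bb": ["A"]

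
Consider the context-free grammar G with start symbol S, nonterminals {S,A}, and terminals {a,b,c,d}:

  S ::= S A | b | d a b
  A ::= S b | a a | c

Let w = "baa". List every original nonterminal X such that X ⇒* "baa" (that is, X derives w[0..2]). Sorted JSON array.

CNF form of G:
  S -> S A | T2 X3 | b
  A -> S T0 | T1 T1 | c
  T0 -> b
  T1 -> a
  T2 -> d
  X3 -> T1 T0

CYK table (by increasing span) (cells [i..j] with 0 ≤ i ≤ j ≤ 2 only):
  cell(0,0) b: {S,T0}  orig:{S}
  cell(1,1) a: {T1}  orig:{}
  cell(2,2) a: {T1}  orig:{}
  cell(0,1) ba: ∅
  cell(1,2) aa: {A}
  cell(0,2) baa: {S}

Original NTs in T[0,2] deriving "baa": ["S"]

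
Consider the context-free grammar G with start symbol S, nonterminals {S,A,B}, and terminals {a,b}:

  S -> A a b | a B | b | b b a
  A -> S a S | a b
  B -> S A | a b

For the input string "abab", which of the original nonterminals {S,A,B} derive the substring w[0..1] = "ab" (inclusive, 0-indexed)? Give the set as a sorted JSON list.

CNF form of G:
  S -> A X3 | T0 B | T1 X4 | b
  A -> S X2 | T0 T1
  B -> S A | T0 T1
  T0 -> a
  T1 -> b
  X2 -> T0 S
  X3 -> T0 T1
  X4 -> T1 T0

CYK fill — only the sub-triangle for w[0..1]:
  [0..0]={T0}  "a"  orig:{}
  [1..1]={S,T1}  "b"  orig:{S}
  [0..1]={A,B,X2,X3}  "ab"  orig:{A,B}

Original NTs in T[0,1] deriving "ab": ["A", "B"]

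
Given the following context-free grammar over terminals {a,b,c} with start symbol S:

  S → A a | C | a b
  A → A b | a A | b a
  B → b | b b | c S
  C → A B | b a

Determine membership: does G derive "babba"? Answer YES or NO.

Convert to CNF:
  S -> A B | A T1 | T0 T1 | T1 T0
  A -> A T0 | T0 T1 | T1 A
  B -> T0 T0 | T2 S | b
  C -> A B | T0 T1
  T0 -> b
  T1 -> a
  T2 -> c

Fill CYK table bottom-up:
  [0..0]={B,T0}  "b"  orig:{B}
  [1..1]={T1}  "a"  orig:{}
  [2..2]={B,T0}  "b"  orig:{B}
  [3..3]={B,T0}  "b"  orig:{B}
  [4..4]={T1}  "a"  orig:{}
  [0..1]={A,C,S}  "ba"
  [1..2]={S}  "ab"
  [2..3]={B}  "bb"
  [3..4]={A,C,S}  "ba"
  [0..2]={A,C,S}  "bab"
  [1..3]=∅  "abb"
  [2..4]=∅  "bba"
  [0..3]={A,C,S}  "babb"
  [1..4]=∅  "abba"
  [0..4]={S}  "babba"

S ∈ T[0,4] ⇒ YES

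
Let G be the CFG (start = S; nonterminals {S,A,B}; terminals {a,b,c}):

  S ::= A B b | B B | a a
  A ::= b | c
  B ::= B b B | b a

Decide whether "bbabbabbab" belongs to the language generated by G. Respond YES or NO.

Convert to CNF:
  S -> A X3 | B B | T1 T1
  A -> b | c
  B -> B X2 | T0 T1
  T0 -> b
  T1 -> a
  X2 -> T0 B
  X3 -> B T0

Fill CYK table bottom-up:
  T[0,0] 'b' = {A,T0}  orig:{A}
  T[1,1] 'b' = {A,T0}  orig:{A}
  T[2,2] 'a' = {T1}  orig:{}
  T[3,3] 'b' = {A,T0}  orig:{A}
  T[4,4] 'b' = {A,T0}  orig:{A}
  T[5,5] 'a' = {T1}  orig:{}
  T[6,6] 'b' = {A,T0}  orig:{A}
  T[7,7] 'b' = {A,T0}  orig:{A}
  T[8,8] 'a' = {T1}  orig:{}
  T[9,9] 'b' = {A,T0}  orig:{A}
  T[0,1] 'bb' = ∅
  T[1,2] 'ba' = {B}
  T[2,3] 'ab' = ∅
  T[3,4] 'bb' = ∅
  T[4,5] 'ba' = {B}
  T[5,6] 'ab' = ∅
  T[6,7] 'bb' = ∅
  T[7,8] 'ba' = {B}
  T[8,9] 'ab' = ∅
  T[0,2] 'bba' = {X2}  orig:{}
  T[1,3] 'bab' = {X3}  orig:{}
  T[2,4] 'abb' = ∅
  T[3,5] 'bba' = {X2}  orig:{}
  T[4,6] 'bab' = {X3}  orig:{}
  T[5,7] 'abb' = ∅
  T[6,8] 'bba' = {X2}  orig:{}
  T[7,9] 'bab' = {X3}  orig:{}
  T[0,3] 'bbab' = {S}
  T[1,4] 'babb' = ∅
  T[2,5] 'abba' = ∅
  T[3,6] 'bbab' = {S}
  T[4,7] 'babb' = ∅
  T[5,8] 'abba' = ∅
  T[6,9] 'bbab' = {S}
  T[0,4] 'bbabb' = ∅
  T[1,5] 'babba' = {B}
  T[2,6] 'abbab' = ∅
  T[3,7] 'bbabb' = ∅
  T[4,8] 'babba' = {B}
  T[5,9] 'abbab' = ∅
  T[0,5] 'bbabba' = {X2}  orig:{}
  T[1,6] 'babbab' = {X3}  orig:{}
  T[2,7] 'abbabb' = ∅
  T[3,8] 'bbabba' = {X2}  orig:{}
  T[4,9] 'babbab' = {X3}  orig:{}
  T[0,6] 'bbabbab' = {S}
  T[1,7] 'babbabb' = ∅
  T[2,8] 'abbabba' = ∅
  T[3,9] 'bbabbab' = {S}
  T[0,7] 'bbabbabb' = ∅
  T[1,8] 'babbabba' = {B}
  T[2,9] 'abbabbab' = ∅
  T[0,8] 'bbabbabba' = {X2}  orig:{}
  T[1,9] 'babbabbab' = {X3}  orig:{}
  T[0,9] 'bbabbabbab' = {S}

S ∈ T[0,9] ⇒ YES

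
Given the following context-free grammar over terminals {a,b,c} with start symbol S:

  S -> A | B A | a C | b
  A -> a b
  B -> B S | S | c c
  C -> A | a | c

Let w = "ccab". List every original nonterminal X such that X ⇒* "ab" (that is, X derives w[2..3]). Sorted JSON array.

Convert to CNF:
  S -> B A | T0 C | T0 T1 | b
  A -> T0 T1
  B -> B A | B S | T0 C | T0 T1 | T2 T2 | b
  C -> T0 T1 | a | c
  T0 -> a
  T1 -> b
  T2 -> c

CYK fill — only the sub-triangle for w[2..3]:
  [2..2]={C,T0}  "a"  orig:{C}
  [3..3]={B,S,T1}  "b"  orig:{B,S}
  [2..3]={A,B,C,S}  "ab"

Original NTs in T[2,3] deriving "ab": ["A", "B", "C", "S"]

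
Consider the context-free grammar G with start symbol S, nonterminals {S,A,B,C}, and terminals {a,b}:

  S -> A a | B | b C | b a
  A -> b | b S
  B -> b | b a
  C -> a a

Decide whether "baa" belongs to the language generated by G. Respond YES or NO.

Convert to CNF:
  S -> A T1 | T0 C | T0 T1 | b
  A -> T0 S | b
  B -> T0 T1 | b
  C -> T1 T1
  T0 -> b
  T1 -> a

CYK table (by increasing span):
  T[0,0] 'b' = {A,B,S,T0}  orig:{A,B,S}
  T[1,1] 'a' = {T1}  orig:{}
  T[2,2] 'a' = {T1}  orig:{}
  T[0,1] 'ba' = {B,S}
  T[1,2] 'aa' = {C}
  T[0,2] 'baa' = {S}

S ∈ T[0,2] ⇒ YES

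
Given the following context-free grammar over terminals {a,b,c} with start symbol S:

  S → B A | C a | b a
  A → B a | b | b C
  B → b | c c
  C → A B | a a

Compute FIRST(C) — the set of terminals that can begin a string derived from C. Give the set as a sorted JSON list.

FIRST iteration:
round 1:
  A via A→b: +{b}
  B via B→b: +{b}
  B via B→c c: +{c}
  C via C→A B: +{b}
  C via C→a a: +{a}
  S via S→B A: +{b,c}
  S via S→C a: +{a}
  FIRST(S)={a,b,c}  FIRST(A)={b}  FIRST(B)={b,c}  FIRST(C)={a,b}
round 2:
  A via A→B a: +{c}
  C via C→A B: +{c}
  FIRST(S)={a,b,c}  FIRST(A)={b,c}  FIRST(B)={b,c}  FIRST(C)={a,b,c}
round 3: done
  FIRST(S)={a,b,c}  FIRST(A)={b,c}  FIRST(B)={b,c}  FIRST(C)={a,b,c}

FIRST(C) = ["a", "b", "c"]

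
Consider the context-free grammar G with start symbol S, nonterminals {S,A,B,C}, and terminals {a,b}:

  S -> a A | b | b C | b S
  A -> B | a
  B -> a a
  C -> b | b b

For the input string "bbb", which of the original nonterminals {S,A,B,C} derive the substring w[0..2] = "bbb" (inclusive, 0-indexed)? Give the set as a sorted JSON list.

CNF form of G:
  S -> T0 A | T1 C | T1 S | b
  A -> T0 T0 | a
  B -> T0 T0
  C -> T1 T1 | b
  T0 -> a
  T1 -> b

CYK fill — only the sub-triangle for w[0..2]:
  [0..0]={C,S,T1}  "b"  orig:{C,S}
  [1..1]={C,S,T1}  "b"  orig:{C,S}
  [2..2]={C,S,T1}  "b"  orig:{C,S}
  [0..1]={C,S}  "bb"
  [1..2]={C,S}  "bb"
  [0..2]={S}  "bbb"

Original NTs in T[0,2] deriving "bbb": ["S"]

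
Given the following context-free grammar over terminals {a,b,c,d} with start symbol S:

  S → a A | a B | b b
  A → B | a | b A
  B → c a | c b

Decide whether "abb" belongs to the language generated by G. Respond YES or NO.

Convert to CNF:
  S -> T0 T0 | T2 A | T2 B
  A -> T0 A | T1 T0 | T1 T2 | a
  B -> T1 T0 | T1 T2
  T0 -> b
  T1 -> c
  T2 -> a

CYK table (by increasing span):
  [0..0]={A,T2}  "a"  orig:{A}
  [1..1]={T0}  "b"  orig:{}
  [2..2]={T0}  "b"  orig:{}
  [0..1]=∅  "ab"
  [1..2]={S}  "bb"
  [0..2]=∅  "abb"

S ∉ T[0,2] ⇒ NO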